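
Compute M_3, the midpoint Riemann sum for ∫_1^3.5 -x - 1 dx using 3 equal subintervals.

Δx = (3.5 − 1)/3 = 5/6.
Midpoints: 17/12, 2.25, 37/12.
f(17/12) = -29/12, f(2.25) = -3.25, f(37/12) = -49/12.
Sum = Δx · [f(17/12) + f(2.25) + f(37/12)].
Sum = -8.125.

-8.125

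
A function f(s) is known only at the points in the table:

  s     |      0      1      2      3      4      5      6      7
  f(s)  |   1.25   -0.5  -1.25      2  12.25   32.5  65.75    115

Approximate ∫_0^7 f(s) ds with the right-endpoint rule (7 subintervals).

225.75

Δs = 1.
Sum = 1·[(-0.5) + (-1.25) + 2 + 12.25 + 32.5 + 65.75 + 115] = 225.75.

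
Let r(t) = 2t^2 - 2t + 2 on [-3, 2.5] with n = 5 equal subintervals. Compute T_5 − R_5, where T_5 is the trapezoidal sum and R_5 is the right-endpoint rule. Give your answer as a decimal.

T_5 = 44.385.
R_5 = 35.31.
T_5 − R_5 = 9.075.

9.075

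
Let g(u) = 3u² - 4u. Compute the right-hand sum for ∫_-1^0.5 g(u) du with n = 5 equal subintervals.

Δu = (0.5 − (-1))/5 = 0.3.
Right endpoints: -0.7, -0.4, -0.1, 0.2, 0.5.
g(-0.7) = 4.27, g(-0.4) = 2.08, g(-0.1) = 0.43, g(0.2) = -0.68, g(0.5) = -1.25.
Sum = Δu · [g(-0.7) + g(-0.4) + g(-0.1) + g(0.2) + g(0.5)].
Sum = 1.455.

1.455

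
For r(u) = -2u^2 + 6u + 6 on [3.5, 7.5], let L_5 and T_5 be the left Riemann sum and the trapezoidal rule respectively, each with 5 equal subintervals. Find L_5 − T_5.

25.6

L_5 = -71.92.
T_5 = -97.52.
L_5 − T_5 = 25.6.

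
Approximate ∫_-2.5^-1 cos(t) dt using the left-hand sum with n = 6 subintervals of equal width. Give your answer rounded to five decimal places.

Δt = (-1 − (-2.5))/6 = 0.25.
Left endpoints: -2.5, -2.25, -2, -1.75, -1.5, -1.25.
f(-2.5) ≈ -0.80114, f(-2.25) ≈ -0.62817, f(-2) ≈ -0.41615, f(-1.75) ≈ -0.17825, f(-1.5) ≈ 0.07074, f(-1.25) ≈ 0.31532.
Sum = Δt · [f(-2.5) + f(-2.25) + f(-2) + ...].
Sum ≈ -0.40941.

-0.40941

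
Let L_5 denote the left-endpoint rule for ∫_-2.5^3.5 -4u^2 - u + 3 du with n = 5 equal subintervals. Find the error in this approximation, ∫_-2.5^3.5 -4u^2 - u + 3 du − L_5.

Exact integral: ∫_-2.5^3.5 f(u) du = -63.
L_5 = -50.76.
Error = -63 − (-50.76) = -12.24.

-12.24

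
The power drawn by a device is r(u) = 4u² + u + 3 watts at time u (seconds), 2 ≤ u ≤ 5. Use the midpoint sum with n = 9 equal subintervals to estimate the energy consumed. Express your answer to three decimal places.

175.389

Δu = (5 − 2)/9 = 1/3.
Midpoints: 13/6, 2.5, 17/6, 19/6, 3.5, 23/6, 25/6, 4.5, 29/6.
r(13/6) = 431/18, r(2.5) = 30.5, r(17/6) = 683/18, r(19/6) = 833/18, r(3.5) = 55.5, r(23/6) = 1181/18, r(25/6) = 1379/18, r(4.5) = 88.5, r(29/6) = 1823/18.
Sum = Δu · [r(13/6) + r(2.5) + r(17/6) + ...].
Sum ≈ 175.389.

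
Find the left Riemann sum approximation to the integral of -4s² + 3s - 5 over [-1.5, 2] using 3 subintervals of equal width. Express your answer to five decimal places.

-35.25926

Δs = (2 − (-1.5))/3 = 7/6.
Left endpoints: -1.5, -1/3, 5/6.
f(-1.5) = -18.5, f(-1/3) = -58/9, f(5/6) = -95/18.
Sum = Δs · [f(-1.5) + f(-1/3) + f(5/6)].
Sum ≈ -35.25926.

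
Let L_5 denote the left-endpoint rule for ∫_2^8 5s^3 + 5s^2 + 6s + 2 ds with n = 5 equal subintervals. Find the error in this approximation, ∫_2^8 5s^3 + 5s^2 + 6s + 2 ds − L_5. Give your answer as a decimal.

1598.4

Exact integral: ∫_2^8 f(s) ds = 6132.
L_5 = 4533.6.
Error = 6132 − 4533.6 = 1598.4.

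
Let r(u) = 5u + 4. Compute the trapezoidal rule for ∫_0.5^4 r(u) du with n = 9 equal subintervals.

Δu = (4 − 0.5)/9 = 7/18.
r(0.5) = 6.5, r(8/9) = 76/9, r(23/18) = 187/18, r(5/3) = 37/3, r(37/18) = 257/18, r(22/9) = 146/9, r(17/6) = 109/6, r(29/9) = 181/9, r(65/18) = 397/18, r(4) = 24.
T_9 = (Δu/2)·[r(u_0) + 2r(u_1) + ... + 2r(u_{8}) + r(u_9)].
Sum = 53.375.

53.375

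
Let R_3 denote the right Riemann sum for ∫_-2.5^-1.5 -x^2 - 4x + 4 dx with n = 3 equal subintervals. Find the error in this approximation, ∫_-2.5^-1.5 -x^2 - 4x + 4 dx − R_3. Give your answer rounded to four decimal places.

0.0185

Exact integral: ∫_-2.5^-1.5 f(x) dx ≈ 7.916667.
R_3 ≈ 7.898148.
Error ≈ 7.916667 − 7.898148 ≈ 0.0185.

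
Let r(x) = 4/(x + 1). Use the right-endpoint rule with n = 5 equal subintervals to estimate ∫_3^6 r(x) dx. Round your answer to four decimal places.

Δx = (6 − 3)/5 = 0.6.
Right endpoints: 3.6, 4.2, 4.8, 5.4, 6.
r(3.6) = 20/23, r(4.2) = 10/13, r(4.8) = 20/29, r(5.4) = 0.625, r(6) = 4/7.
Sum = Δx · [r(3.6) + r(4.2) + r(4.8) + r(5.4) + r(6)].
Sum ≈ 2.1149.

2.1149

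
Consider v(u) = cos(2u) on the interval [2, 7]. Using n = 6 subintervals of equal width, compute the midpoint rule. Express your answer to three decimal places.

0.984

Δu = (7 − 2)/6 = 5/6.
Midpoints: 29/12, 3.25, 49/12, 59/12, 5.75, 79/12.
v(29/12) ≈ 0.121, v(3.25) ≈ 0.977, v(49/12) ≈ -0.308, v(59/12) ≈ -0.918, v(5.75) ≈ 0.483, v(79/12) ≈ 0.825.
Sum = Δu · [v(29/12) + v(3.25) + v(49/12) + ...].
Sum ≈ 0.984.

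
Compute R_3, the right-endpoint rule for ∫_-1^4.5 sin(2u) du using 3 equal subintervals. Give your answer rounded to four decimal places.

Δu = (4.5 − (-1))/3 = 11/6.
Right endpoints: 5/6, 8/3, 4.5.
f(5/6) ≈ 0.9954, f(8/3) ≈ -0.8133, f(4.5) ≈ 0.4121.
Sum = Δu · [f(5/6) + f(8/3) + f(4.5)].
Sum ≈ 1.0894.

1.0894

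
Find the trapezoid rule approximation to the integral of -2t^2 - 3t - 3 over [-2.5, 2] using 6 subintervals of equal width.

-26.71875

Δt = (2 − (-2.5))/6 = 0.75.
f(-2.5) = -8, f(-1.75) = -3.875, f(-1) = -2, f(-0.25) = -2.375, f(0.5) = -5, f(1.25) = -9.875, f(2) = -17.
T_6 = (Δt/2)·[f(t_0) + 2f(t_1) + ... + 2f(t_{5}) + f(t_6)].
Sum = -26.71875.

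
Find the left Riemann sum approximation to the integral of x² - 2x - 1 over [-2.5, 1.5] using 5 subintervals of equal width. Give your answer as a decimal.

11.56

Δx = (1.5 − (-2.5))/5 = 0.8.
Left endpoints: -2.5, -1.7, -0.9, -0.1, 0.7.
f(-2.5) = 10.25, f(-1.7) = 5.29, f(-0.9) = 1.61, f(-0.1) = -0.79, f(0.7) = -1.91.
Sum = Δx · [f(-2.5) + f(-1.7) + f(-0.9) + f(-0.1) + f(0.7)].
Sum = 11.56.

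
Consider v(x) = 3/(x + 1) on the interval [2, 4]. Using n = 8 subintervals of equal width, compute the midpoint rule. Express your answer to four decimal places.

1.5319

Δx = (4 − 2)/8 = 0.25.
Midpoints: 2.125, 2.375, 2.625, 2.875, 3.125, 3.375, 3.625, 3.875.
v(2.125) = 0.96, v(2.375) = 8/9, v(2.625) = 24/29, v(2.875) = 24/31, v(3.125) = 8/11, v(3.375) = 24/35, v(3.625) = 24/37, v(3.875) = 8/13.
Sum = Δx · [v(2.125) + v(2.375) + v(2.625) + ...].
Sum ≈ 1.5319.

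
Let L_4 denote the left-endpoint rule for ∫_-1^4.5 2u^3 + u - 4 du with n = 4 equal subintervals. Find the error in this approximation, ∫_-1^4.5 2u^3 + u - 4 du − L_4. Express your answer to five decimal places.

112.25586

Exact integral: ∫_-1^4.5 f(u) du = 192.15625.
L_4 ≈ 79.9003906.
Error ≈ 192.15625 − 79.9003906 ≈ 112.25586.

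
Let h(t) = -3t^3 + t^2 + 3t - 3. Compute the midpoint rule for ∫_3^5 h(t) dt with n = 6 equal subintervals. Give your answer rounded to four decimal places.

Δt = (5 − 3)/6 = 1/3.
Midpoints: 19/6, 3.5, 23/6, 25/6, 4.5, 29/6.
h(19/6) = -5669/72, h(3.5) = -108.875, h(23/6) = -3499/24, h(25/6) = -13691/72, h(4.5) = -242.625, h(29/6) = -303.875.
Sum = Δt · [h(19/6) + h(3.5) + h(23/6) + ...].
Sum ≈ -356.6852.

-356.6852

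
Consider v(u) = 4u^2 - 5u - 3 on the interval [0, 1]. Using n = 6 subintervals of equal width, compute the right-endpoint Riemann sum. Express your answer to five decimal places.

Δu = (1 − 0)/6 = 1/6.
Right endpoints: 1/6, 1/3, 0.5, 2/3, 5/6, 1.
v(1/6) = -67/18, v(1/3) = -38/9, v(0.5) = -4.5, v(2/3) = -41/9, v(5/6) = -79/18, v(1) = -4.
Sum = Δu · [v(1/6) + v(1/3) + v(0.5) + ...].
Sum ≈ -4.23148.

-4.23148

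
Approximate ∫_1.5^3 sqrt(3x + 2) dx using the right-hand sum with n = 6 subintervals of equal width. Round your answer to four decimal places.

Δx = (3 − 1.5)/6 = 0.25.
Right endpoints: 1.75, 2, 2.25, 2.5, 2.75, 3.
f(1.75) ≈ 2.6926, f(2) ≈ 2.8284, f(2.25) ≈ 2.9580, f(2.5) ≈ 3.0822, f(2.75) ≈ 3.2016, f(3) ≈ 3.3166.
Sum = Δx · [f(1.75) + f(2) + f(2.25) + ...].
Sum ≈ 4.5199.

4.5199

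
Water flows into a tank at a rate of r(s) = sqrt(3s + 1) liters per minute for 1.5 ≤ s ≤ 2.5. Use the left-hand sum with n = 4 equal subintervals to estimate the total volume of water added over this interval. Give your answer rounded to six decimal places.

Δs = (2.5 − 1.5)/4 = 0.25.
Left endpoints: 1.5, 1.75, 2, 2.25.
r(1.5) ≈ 2.345208, r(1.75) ≈ 2.500000, r(2) ≈ 2.645751, r(2.25) ≈ 2.783882.
Sum = Δs · [r(1.5) + r(1.75) + r(2) + r(2.25)].
Sum ≈ 2.568710.

2.568710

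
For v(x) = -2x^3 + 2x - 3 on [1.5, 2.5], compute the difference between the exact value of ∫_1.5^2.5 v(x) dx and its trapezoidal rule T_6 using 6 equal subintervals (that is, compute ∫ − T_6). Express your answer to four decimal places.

Exact integral: ∫_1.5^2.5 v(x) dx = -16.
T_6 ≈ -16.055556.
Error ≈ -16 − (-16.055556) ≈ 0.0556.

0.0556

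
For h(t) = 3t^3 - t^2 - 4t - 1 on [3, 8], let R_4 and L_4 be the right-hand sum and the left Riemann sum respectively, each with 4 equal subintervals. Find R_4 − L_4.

1725

R_4 = 3660.234375.
L_4 = 1935.234375.
R_4 − L_4 = 1725.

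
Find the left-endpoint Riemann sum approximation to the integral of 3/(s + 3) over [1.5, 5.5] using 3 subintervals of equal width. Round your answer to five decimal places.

2.13274

Δs = (5.5 − 1.5)/3 = 4/3.
Left endpoints: 1.5, 17/6, 25/6.
f(1.5) = 2/3, f(17/6) = 18/35, f(25/6) = 18/43.
Sum = Δs · [f(1.5) + f(17/6) + f(25/6)].
Sum ≈ 2.13274.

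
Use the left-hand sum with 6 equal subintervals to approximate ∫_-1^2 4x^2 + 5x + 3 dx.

Δx = (2 − (-1))/6 = 0.5.
Left endpoints: -1, -0.5, 0, 0.5, 1, 1.5.
f(-1) = 2, f(-0.5) = 1.5, f(0) = 3, f(0.5) = 6.5, f(1) = 12, f(1.5) = 19.5.
Sum = Δx · [f(-1) + f(-0.5) + f(0) + ...].
Sum = 22.25.

22.25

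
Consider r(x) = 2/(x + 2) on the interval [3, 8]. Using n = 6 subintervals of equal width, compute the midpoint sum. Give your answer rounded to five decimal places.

1.38457

Δx = (8 − 3)/6 = 5/6.
Midpoints: 41/12, 4.25, 61/12, 71/12, 6.75, 91/12.
r(41/12) = 24/65, r(4.25) = 0.32, r(61/12) = 24/85, r(71/12) = 24/95, r(6.75) = 8/35, r(91/12) = 24/115.
Sum = Δx · [r(41/12) + r(4.25) + r(61/12) + ...].
Sum ≈ 1.38457.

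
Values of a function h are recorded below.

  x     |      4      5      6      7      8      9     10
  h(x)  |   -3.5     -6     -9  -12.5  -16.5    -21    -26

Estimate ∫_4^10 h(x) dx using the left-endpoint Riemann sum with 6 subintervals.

Δx = 1.
Sum = 1·[(-3.5) + (-6) + (-9) + (-12.5) + (-16.5) + (-21)] = -68.5.

-68.5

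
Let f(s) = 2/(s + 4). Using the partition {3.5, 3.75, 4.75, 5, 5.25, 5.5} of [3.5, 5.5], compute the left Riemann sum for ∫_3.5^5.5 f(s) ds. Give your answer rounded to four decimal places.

Subinterval widths: 0.25, 1, 0.25, 0.25, 0.25.
Left endpoints: 3.5, 3.75, 4.75, 5, 5.25.
f(3.5) = 4/15, f(3.75) = 8/31, f(4.75) = 8/35, f(5) = 2/9, f(5.25) = 8/37.
Sum = Σ Δs_i · f(s_i).
Sum ≈ 0.4915.

0.4915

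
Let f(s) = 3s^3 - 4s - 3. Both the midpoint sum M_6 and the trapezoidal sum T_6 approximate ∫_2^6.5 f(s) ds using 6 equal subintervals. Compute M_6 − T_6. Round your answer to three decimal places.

M_6 ≈ 1228.72852.
T_6 = 1252.93359375.
M_6 − T_6 ≈ -24.205.

-24.205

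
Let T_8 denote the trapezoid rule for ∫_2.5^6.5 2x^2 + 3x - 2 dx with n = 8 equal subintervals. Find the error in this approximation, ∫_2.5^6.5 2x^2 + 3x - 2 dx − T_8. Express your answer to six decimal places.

-0.333333

Exact integral: ∫_2.5^6.5 f(x) dx ≈ 218.66666667.
T_8 = 219.
Error ≈ 218.66666667 − 219 ≈ -0.333333.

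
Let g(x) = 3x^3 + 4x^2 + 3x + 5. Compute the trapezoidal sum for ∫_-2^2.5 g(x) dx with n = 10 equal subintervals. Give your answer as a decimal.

75.62109375

Δx = (2.5 − (-2))/10 = 0.45.
g(-2) = -9, g(-1.55) = -1.211625, g(-1.1) = 2.547, g(-0.65) = 3.916125, g(-0.2) = 4.536, g(0.25) = 6.046875, g(0.7) = 10.089, g(1.15) = 18.302625, g(1.6) = 32.328, g(2.05) = 53.805375, g(2.5) = 84.375.
T_10 = (Δx/2)·[g(x_0) + 2g(x_1) + ... + 2g(x_{9}) + g(x_10)].
Sum = 75.62109375.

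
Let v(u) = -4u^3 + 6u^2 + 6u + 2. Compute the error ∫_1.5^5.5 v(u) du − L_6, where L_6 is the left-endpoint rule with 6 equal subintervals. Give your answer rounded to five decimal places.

Exact integral: ∫_1.5^5.5 v(u) du = -492.
L_6 ≈ -349.3333333.
Error ≈ -492 − (-349.3333333) ≈ -142.66667.

-142.66667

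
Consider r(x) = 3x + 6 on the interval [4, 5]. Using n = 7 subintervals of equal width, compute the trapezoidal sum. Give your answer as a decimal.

19.5

Δx = (5 − 4)/7 = 1/7.
r(4) = 18, r(29/7) = 129/7, r(30/7) = 132/7, r(31/7) = 135/7, r(32/7) = 138/7, r(33/7) = 141/7, r(34/7) = 144/7, r(5) = 21.
T_7 = (Δx/2)·[r(x_0) + 2r(x_1) + ... + 2r(x_{6}) + r(x_7)].
Sum = 19.5.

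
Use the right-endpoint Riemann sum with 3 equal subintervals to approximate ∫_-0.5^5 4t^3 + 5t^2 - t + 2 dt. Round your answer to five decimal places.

Δt = (5 − (-0.5))/3 = 11/6.
Right endpoints: 4/3, 19/6, 5.
f(4/3) = 514/27, f(19/6) = 19007/108, f(5) = 622.
Sum = Δt · [f(4/3) + f(19/6) + f(5)].
Sum ≈ 1497.88426.

1497.88426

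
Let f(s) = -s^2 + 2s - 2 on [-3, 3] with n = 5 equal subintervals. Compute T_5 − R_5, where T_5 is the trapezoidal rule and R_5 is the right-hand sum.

-7.2

T_5 = -31.44.
R_5 = -24.24.
T_5 − R_5 = -7.2.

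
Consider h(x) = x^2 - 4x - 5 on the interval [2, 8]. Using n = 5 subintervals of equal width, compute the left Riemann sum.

Δx = (8 − 2)/5 = 1.2.
Left endpoints: 2, 3.2, 4.4, 5.6, 6.8.
h(2) = -9, h(3.2) = -7.56, h(4.4) = -3.24, h(5.6) = 3.96, h(6.8) = 14.04.
Sum = Δx · [h(2) + h(3.2) + h(4.4) + h(5.6) + h(6.8)].
Sum = -2.16.

-2.16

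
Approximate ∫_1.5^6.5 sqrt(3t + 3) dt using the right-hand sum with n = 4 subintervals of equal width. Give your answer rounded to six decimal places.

20.375786

Δt = (6.5 − 1.5)/4 = 1.25.
Right endpoints: 2.75, 4, 5.25, 6.5.
f(2.75) ≈ 3.354102, f(4) ≈ 3.872983, f(5.25) ≈ 4.330127, f(6.5) ≈ 4.743416.
Sum = Δt · [f(2.75) + f(4) + f(5.25) + f(6.5)].
Sum ≈ 20.375786.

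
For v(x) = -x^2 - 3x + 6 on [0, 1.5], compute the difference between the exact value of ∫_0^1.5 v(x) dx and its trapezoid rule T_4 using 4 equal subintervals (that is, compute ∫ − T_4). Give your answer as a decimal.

Exact integral: ∫_0^1.5 v(x) dx = 4.5.
T_4 = 4.46484375.
Error = 4.5 − 4.46484375 = 0.03515625.

0.03515625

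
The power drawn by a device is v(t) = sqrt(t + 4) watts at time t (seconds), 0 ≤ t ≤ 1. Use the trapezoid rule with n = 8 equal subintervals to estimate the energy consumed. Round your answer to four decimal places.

Δt = (1 − 0)/8 = 0.125.
v(0) ≈ 2.0000, v(0.125) ≈ 2.0310, v(0.25) ≈ 2.0616, v(0.375) ≈ 2.0917, v(0.5) ≈ 2.1213, v(0.625) ≈ 2.1506, v(0.75) ≈ 2.1794, v(0.875) ≈ 2.2079, v(1) ≈ 2.2361.
T_8 = (Δt/2)·[v(t_0) + 2v(t_1) + ... + 2v(t_{7}) + v(t_8)].
Sum ≈ 2.1202.

2.1202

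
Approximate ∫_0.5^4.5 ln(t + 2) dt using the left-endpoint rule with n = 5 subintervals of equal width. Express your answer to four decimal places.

Δt = (4.5 − 0.5)/5 = 0.8.
Left endpoints: 0.5, 1.3, 2.1, 2.9, 3.7.
f(0.5) ≈ 0.9163, f(1.3) ≈ 1.1939, f(2.1) ≈ 1.4110, f(2.9) ≈ 1.5892, f(3.7) ≈ 1.7405.
Sum = Δt · [f(0.5) + f(1.3) + f(2.1) + f(2.9) + f(3.7)].
Sum ≈ 5.4807.

5.4807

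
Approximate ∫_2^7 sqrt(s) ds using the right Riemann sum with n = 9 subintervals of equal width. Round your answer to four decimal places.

Δs = (7 − 2)/9 = 5/9.
Right endpoints: 23/9, 28/9, 11/3, 38/9, 43/9, 16/3, 53/9, 58/9, 7.
f(23/9) ≈ 1.5986, f(28/9) ≈ 1.7638, f(11/3) ≈ 1.9149, f(38/9) ≈ 2.0548, f(43/9) ≈ 2.1858, f(16/3) ≈ 2.3094, f(53/9) ≈ 2.4267, f(58/9) ≈ 2.5386, f(7) ≈ 2.6458.
Sum = Δs · [f(23/9) + f(28/9) + f(11/3) + ...].
Sum ≈ 10.7991.

10.7991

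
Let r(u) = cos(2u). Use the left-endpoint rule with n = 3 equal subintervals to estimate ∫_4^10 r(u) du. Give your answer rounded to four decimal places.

Δu = (10 − 4)/3 = 2.
Left endpoints: 4, 6, 8.
r(4) ≈ -0.1455, r(6) ≈ 0.8439, r(8) ≈ -0.9577.
Sum = Δu · [r(4) + r(6) + r(8)].
Sum ≈ -0.5186.

-0.5186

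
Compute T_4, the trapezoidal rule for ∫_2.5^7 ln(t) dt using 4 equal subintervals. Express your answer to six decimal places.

Δt = (7 − 2.5)/4 = 1.125.
f(2.5) ≈ 0.916291, f(3.625) ≈ 1.287854, f(4.75) ≈ 1.558145, f(5.875) ≈ 1.770706, f(7) ≈ 1.945910.
T_4 = (Δt/2)·[f(t_0) + 2f(t_1) + 2f(t_2) + 2f(t_3) + f(t_4)].
Sum ≈ 6.803781.

6.803781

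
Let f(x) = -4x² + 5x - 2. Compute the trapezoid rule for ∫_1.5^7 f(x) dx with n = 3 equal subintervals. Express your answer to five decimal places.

-359.28241

Δx = (7 − 1.5)/3 = 11/6.
f(1.5) = -3.5, f(10/3) = -268/9, f(31/6) = -1493/18, f(7) = -163.
T_3 = (Δx/2)·[f(x_0) + 2f(x_1) + 2f(x_2) + f(x_3)].
Sum ≈ -359.28241.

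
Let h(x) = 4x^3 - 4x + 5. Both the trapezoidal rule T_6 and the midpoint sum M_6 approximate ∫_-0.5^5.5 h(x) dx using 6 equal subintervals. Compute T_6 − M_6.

45

T_6 = 915.
M_6 = 870.
T_6 − M_6 = 45.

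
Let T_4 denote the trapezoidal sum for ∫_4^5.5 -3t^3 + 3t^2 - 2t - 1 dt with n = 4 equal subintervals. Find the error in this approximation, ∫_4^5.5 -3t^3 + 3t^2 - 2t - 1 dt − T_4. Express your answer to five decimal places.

Exact integral: ∫_4^5.5 f(t) dt = -407.671875.
T_4 ≈ -409.0693359.
Error ≈ -407.671875 − (-409.0693359) ≈ 1.39746.

1.39746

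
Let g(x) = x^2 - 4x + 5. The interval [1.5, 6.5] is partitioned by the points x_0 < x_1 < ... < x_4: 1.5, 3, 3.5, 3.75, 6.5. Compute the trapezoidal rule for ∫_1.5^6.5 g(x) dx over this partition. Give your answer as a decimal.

Subinterval widths: 1.5, 0.5, 0.25, 2.75.
g(1.5) = 1.25, g(3) = 2, g(3.5) = 3.25, g(3.75) = 4.0625, g(6.5) = 21.25.
On each subinterval the trapezoid contributes (Δx_i/2)·[g(x_{i-1}) + g(x_i)].
Sum = 39.46875.

39.46875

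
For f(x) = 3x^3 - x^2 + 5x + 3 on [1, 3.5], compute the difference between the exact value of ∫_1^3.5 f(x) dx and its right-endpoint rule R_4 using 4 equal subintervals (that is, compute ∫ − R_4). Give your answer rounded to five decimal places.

-42.78158

Exact integral: ∫_1^3.5 f(x) dx ≈ 133.4635417.
R_4 ≈ 176.2451172.
Error ≈ 133.4635417 − 176.2451172 ≈ -42.78158.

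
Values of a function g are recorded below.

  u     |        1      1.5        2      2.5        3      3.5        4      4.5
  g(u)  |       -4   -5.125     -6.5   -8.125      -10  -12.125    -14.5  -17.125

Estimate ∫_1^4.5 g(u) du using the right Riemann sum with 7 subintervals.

Δu = 0.5.
Sum = 0.5·[(-5.125) + (-6.5) + (-8.125) + (-10) + (-12.125) + (-14.5) + (-17.125)] = -36.75.

-36.75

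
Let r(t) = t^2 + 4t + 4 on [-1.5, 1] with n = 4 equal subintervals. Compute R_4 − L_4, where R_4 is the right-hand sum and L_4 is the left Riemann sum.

R_4 = 11.85546875.
L_4 = 6.38671875.
R_4 − L_4 = 5.46875.

5.46875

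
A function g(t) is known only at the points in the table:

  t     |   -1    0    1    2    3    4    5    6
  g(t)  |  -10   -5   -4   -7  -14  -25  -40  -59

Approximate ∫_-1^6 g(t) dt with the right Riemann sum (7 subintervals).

-154

Δt = 1.
Sum = 1·[(-5) + (-4) + (-7) + (-14) + (-25) + (-40) + (-59)] = -154.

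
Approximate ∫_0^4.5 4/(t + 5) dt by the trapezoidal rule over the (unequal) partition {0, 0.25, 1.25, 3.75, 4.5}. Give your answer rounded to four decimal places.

2.5969

Subinterval widths: 0.25, 1, 2.5, 0.75.
f(0) = 0.8, f(0.25) = 16/21, f(1.25) = 0.64, f(3.75) = 16/35, f(4.5) = 8/19.
On each subinterval the trapezoid contributes (Δt_i/2)·[f(t_{i-1}) + f(t_i)].
Sum ≈ 2.5969.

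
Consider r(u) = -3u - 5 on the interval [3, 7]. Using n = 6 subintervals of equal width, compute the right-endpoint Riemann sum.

-84

Δu = (7 − 3)/6 = 2/3.
Right endpoints: 11/3, 13/3, 5, 17/3, 19/3, 7.
r(11/3) = -16, r(13/3) = -18, r(5) = -20, r(17/3) = -22, r(19/3) = -24, r(7) = -26.
Sum = Δu · [r(11/3) + r(13/3) + r(5) + ...].
Sum = -84.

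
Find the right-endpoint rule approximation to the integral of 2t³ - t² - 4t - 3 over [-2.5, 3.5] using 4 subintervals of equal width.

75.75

Δt = (3.5 − (-2.5))/4 = 1.5.
Right endpoints: -1, 0.5, 2, 3.5.
f(-1) = -2, f(0.5) = -5, f(2) = 1, f(3.5) = 56.5.
Sum = Δt · [f(-1) + f(0.5) + f(2) + f(3.5)].
Sum = 75.75.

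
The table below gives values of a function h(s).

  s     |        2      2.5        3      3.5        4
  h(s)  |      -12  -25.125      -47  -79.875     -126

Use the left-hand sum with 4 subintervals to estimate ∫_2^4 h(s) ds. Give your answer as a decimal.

-82

Δs = 0.5.
Sum = 0.5·[(-12) + (-25.125) + (-47) + (-79.875)] = -82.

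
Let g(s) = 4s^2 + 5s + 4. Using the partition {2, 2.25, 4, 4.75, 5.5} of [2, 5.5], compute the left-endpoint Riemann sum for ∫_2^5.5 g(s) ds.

224.125

Subinterval widths: 0.25, 1.75, 0.75, 0.75.
Left endpoints: 2, 2.25, 4, 4.75.
g(2) = 30, g(2.25) = 35.5, g(4) = 88, g(4.75) = 118.
Sum = Σ Δs_i · g(s_i).
Sum = 224.125.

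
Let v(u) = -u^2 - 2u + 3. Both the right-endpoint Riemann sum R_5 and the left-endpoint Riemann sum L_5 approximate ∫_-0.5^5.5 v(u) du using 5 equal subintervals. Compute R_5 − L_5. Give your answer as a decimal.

R_5 = -94.14.
L_5 = -43.74.
R_5 − L_5 = -50.4.

-50.4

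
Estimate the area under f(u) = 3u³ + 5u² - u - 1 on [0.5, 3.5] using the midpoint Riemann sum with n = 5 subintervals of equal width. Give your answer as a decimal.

Δu = (3.5 − 0.5)/5 = 0.6.
Midpoints: 0.8, 1.4, 2, 2.6, 3.2.
f(0.8) = 2.936, f(1.4) = 15.632, f(2) = 41, f(2.6) = 82.928, f(3.2) = 145.304.
Sum = Δu · [f(0.8) + f(1.4) + f(2) + f(2.6) + f(3.2)].
Sum = 172.68.

172.68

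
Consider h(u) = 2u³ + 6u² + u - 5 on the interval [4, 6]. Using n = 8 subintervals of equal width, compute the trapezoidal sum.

Δu = (6 − 4)/8 = 0.25.
h(4) = 223, h(4.25) = 261.15625, h(4.5) = 303.25, h(4.75) = 349.46875, h(5) = 400, h(5.25) = 455.03125, h(5.5) = 514.75, h(5.75) = 579.34375, h(6) = 649.
T_8 = (Δu/2)·[h(u_0) + 2h(u_1) + ... + 2h(u_{7}) + h(u_8)].
Sum = 824.75.

824.75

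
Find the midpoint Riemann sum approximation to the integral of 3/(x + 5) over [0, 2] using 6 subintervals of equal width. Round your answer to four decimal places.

Δx = (2 − 0)/6 = 1/3.
Midpoints: 1/6, 0.5, 5/6, 7/6, 1.5, 11/6.
f(1/6) = 18/31, f(0.5) = 6/11, f(5/6) = 18/35, f(7/6) = 18/37, f(1.5) = 6/13, f(11/6) = 18/41.
Sum = Δx · [f(1/6) + f(0.5) + f(5/6) + ...].
Sum ≈ 1.0091.

1.0091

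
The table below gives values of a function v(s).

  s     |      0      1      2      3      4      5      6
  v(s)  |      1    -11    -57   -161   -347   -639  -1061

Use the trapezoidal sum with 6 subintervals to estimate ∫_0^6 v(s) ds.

-1745

Δs = 1.
T_6 = (1/2)·[1 + 2·(-11) + 2·(-57) + 2·(-161) + 2·(-347) + 2·(-639) + (-1061)] = -1745.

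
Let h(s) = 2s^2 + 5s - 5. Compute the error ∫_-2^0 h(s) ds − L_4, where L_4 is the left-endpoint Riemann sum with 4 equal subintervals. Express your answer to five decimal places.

0.33333

Exact integral: ∫_-2^0 h(s) ds ≈ -14.6666667.
L_4 = -15.
Error ≈ -14.6666667 − (-15) ≈ 0.33333.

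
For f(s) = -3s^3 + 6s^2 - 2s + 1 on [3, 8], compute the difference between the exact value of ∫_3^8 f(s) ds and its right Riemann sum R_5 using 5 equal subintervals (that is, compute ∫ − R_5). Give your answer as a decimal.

603.75

Exact integral: ∫_3^8 f(s) ds = -2091.25.
R_5 = -2695.
Error = -2091.25 − (-2695) = 603.75.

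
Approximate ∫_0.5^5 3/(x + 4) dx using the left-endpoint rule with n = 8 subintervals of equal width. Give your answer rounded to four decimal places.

2.1761

Δx = (5 − 0.5)/8 = 0.5625.
Left endpoints: 0.5, 1.0625, 1.625, 2.1875, 2.75, 3.3125, 3.875, 4.4375.
f(0.5) = 2/3, f(1.0625) = 16/27, f(1.625) = 8/15, f(2.1875) = 16/33, f(2.75) = 4/9, f(3.3125) = 16/39, f(3.875) = 8/21, f(4.4375) = 16/45.
Sum = Δx · [f(0.5) + f(1.0625) + f(1.625) + ...].
Sum ≈ 2.1761.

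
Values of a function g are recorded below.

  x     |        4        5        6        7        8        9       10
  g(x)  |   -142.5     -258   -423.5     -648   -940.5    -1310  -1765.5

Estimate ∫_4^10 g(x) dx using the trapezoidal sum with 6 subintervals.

Δx = 1.
T_6 = (1/2)·[(-142.5) + 2·(-258) + 2·(-423.5) + 2·(-648) + 2·(-940.5) + 2·(-1310) + (-1765.5)] = -4534.

-4534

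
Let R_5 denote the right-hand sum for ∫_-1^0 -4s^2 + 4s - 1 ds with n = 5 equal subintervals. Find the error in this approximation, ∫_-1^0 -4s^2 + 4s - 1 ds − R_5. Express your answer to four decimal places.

Exact integral: ∫_-1^0 f(s) ds ≈ -4.333333.
R_5 = -3.56.
Error ≈ -4.333333 − (-3.56) ≈ -0.7733.

-0.7733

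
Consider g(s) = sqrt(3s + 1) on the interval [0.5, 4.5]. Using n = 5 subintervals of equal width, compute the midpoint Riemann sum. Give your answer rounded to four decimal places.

Δs = (4.5 − 0.5)/5 = 0.8.
Midpoints: 0.9, 1.7, 2.5, 3.3, 4.1.
g(0.9) ≈ 1.9235, g(1.7) ≈ 2.4698, g(2.5) ≈ 2.9155, g(3.3) ≈ 3.3015, g(4.1) ≈ 3.6469.
Sum = Δs · [g(0.9) + g(1.7) + g(2.5) + g(3.3) + g(4.1)].
Sum ≈ 11.4058.

11.4058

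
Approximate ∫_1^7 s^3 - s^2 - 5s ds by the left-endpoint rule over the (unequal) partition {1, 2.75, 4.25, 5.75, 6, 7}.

Subinterval widths: 1.75, 1.5, 1.5, 0.25, 1.
Left endpoints: 1, 2.75, 4.25, 5.75, 6.
f(1) = -5, f(2.75) = -0.515625, f(4.25) = 37.453125, f(5.75) = 128.296875, f(6) = 150.
Sum = Σ Δs_i · f(s_i).
Sum = 228.73046875.

228.73046875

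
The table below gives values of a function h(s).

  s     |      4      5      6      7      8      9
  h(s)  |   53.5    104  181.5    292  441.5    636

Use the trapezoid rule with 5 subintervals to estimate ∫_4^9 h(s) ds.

Δs = 1.
T_5 = (1/2)·[53.5 + 2·104 + 2·181.5 + 2·292 + 2·441.5 + 636] = 1363.75.

1363.75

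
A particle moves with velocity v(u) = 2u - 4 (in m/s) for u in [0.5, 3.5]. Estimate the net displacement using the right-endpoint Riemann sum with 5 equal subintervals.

1.8

Δu = (3.5 − 0.5)/5 = 0.6.
Right endpoints: 1.1, 1.7, 2.3, 2.9, 3.5.
v(1.1) = -1.8, v(1.7) = -0.6, v(2.3) = 0.6, v(2.9) = 1.8, v(3.5) = 3.
Sum = Δu · [v(1.1) + v(1.7) + v(2.3) + v(2.9) + v(3.5)].
Sum = 1.8.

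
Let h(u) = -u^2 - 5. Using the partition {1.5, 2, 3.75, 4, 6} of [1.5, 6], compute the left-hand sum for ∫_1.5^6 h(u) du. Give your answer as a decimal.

Subinterval widths: 0.5, 1.75, 0.25, 2.
Left endpoints: 1.5, 2, 3.75, 4.
h(1.5) = -7.25, h(2) = -9, h(3.75) = -19.0625, h(4) = -21.
Sum = Σ Δu_i · h(u_i).
Sum = -66.140625.

-66.140625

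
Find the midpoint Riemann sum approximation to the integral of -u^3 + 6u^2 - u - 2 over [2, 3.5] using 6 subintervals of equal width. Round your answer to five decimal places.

29.12695

Δu = (3.5 − 2)/6 = 0.25.
Midpoints: 2.125, 2.375, 2.625, 2.875, 3.125, 3.375.
f(2.125) = 6847/512, f(2.375) = 8229/512, f(2.625) = 9539/512, f(2.875) = 10729/512, f(3.125) = 11751/512, f(3.375) = 12557/512.
Sum = Δu · [f(2.125) + f(2.375) + f(2.625) + ...].
Sum ≈ 29.12695.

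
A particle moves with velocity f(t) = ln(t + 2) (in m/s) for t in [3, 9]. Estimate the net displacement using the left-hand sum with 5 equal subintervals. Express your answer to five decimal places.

Δt = (9 − 3)/5 = 1.2.
Left endpoints: 3, 4.2, 5.4, 6.6, 7.8.
f(3) ≈ 1.60944, f(4.2) ≈ 1.82455, f(5.4) ≈ 2.00148, f(6.6) ≈ 2.15176, f(7.8) ≈ 2.28238.
Sum = Δt · [f(3) + f(4.2) + f(5.4) + f(6.6) + f(7.8)].
Sum ≈ 11.84353.

11.84353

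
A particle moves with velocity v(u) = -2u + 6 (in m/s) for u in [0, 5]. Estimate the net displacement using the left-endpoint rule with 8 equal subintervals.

Δu = (5 − 0)/8 = 0.625.
Left endpoints: 0, 0.625, 1.25, 1.875, 2.5, 3.125, 3.75, 4.375.
v(0) = 6, v(0.625) = 4.75, v(1.25) = 3.5, v(1.875) = 2.25, v(2.5) = 1, v(3.125) = -0.25, v(3.75) = -1.5, v(4.375) = -2.75.
Sum = Δu · [v(0) + v(0.625) + v(1.25) + ...].
Sum = 8.125.

8.125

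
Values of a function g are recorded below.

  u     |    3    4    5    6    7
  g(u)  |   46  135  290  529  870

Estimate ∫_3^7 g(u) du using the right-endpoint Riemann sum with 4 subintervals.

Δu = 1.
Sum = 1·[135 + 290 + 529 + 870] = 1824.

1824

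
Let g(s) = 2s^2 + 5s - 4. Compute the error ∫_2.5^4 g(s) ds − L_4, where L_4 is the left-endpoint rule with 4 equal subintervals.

4.9921875

Exact integral: ∫_2.5^4 g(s) ds = 50.625.
L_4 = 45.6328125.
Error = 50.625 − 45.6328125 = 4.9921875.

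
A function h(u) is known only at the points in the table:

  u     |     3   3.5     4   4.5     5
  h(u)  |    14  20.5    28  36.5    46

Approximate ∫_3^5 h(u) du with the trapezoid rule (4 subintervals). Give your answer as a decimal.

57.5

Δu = 0.5.
T_4 = (0.5/2)·[14 + 2·20.5 + 2·28 + 2·36.5 + 46] = 57.5.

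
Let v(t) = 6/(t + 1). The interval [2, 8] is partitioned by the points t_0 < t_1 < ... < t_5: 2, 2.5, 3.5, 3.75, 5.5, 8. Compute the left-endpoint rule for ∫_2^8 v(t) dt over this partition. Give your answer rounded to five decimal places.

Subinterval widths: 0.5, 1, 0.25, 1.75, 2.5.
Left endpoints: 2, 2.5, 3.5, 3.75, 5.5.
v(2) = 2, v(2.5) = 12/7, v(3.5) = 4/3, v(3.75) = 24/19, v(5.5) = 12/13.
Sum = Σ Δt_i · v(t_i).
Sum ≈ 7.56584.

7.56584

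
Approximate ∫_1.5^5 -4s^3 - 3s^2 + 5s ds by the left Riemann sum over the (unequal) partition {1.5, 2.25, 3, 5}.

Subinterval widths: 0.75, 0.75, 2.
Left endpoints: 1.5, 2.25, 3.
f(1.5) = -12.75, f(2.25) = -49.5, f(3) = -120.
Sum = Σ Δs_i · f(s_i).
Sum = -286.6875.

-286.6875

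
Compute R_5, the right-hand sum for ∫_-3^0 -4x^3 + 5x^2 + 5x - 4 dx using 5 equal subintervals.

Δx = (0 − (-3))/5 = 0.6.
Right endpoints: -2.4, -1.8, -1.2, -0.6, 0.
f(-2.4) = 68.096, f(-1.8) = 26.528, f(-1.2) = 4.112, f(-0.6) = -4.336, f(0) = -4.
Sum = Δx · [f(-2.4) + f(-1.8) + f(-1.2) + f(-0.6) + f(0)].
Sum = 54.24.

54.24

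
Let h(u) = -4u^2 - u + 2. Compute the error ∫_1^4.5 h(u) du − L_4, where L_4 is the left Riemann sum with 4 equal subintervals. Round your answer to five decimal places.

-33.43229

Exact integral: ∫_1^4.5 h(u) du ≈ -122.7916667.
L_4 = -89.359375.
Error ≈ -122.7916667 − (-89.359375) ≈ -33.43229.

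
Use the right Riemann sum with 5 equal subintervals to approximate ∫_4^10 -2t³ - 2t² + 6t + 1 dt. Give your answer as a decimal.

-6503.76

Δt = (10 − 4)/5 = 1.2.
Right endpoints: 5.2, 6.4, 7.6, 8.8, 10.
f(5.2) = -303.096, f(6.4) = -566.808, f(7.6) = -946.872, f(8.8) = -1464.024, f(10) = -2139.
Sum = Δt · [f(5.2) + f(6.4) + f(7.6) + f(8.8) + f(10)].
Sum = -6503.76.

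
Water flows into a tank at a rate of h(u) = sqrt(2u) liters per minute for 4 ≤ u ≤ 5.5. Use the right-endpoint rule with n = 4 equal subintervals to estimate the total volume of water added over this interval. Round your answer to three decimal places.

Δu = (5.5 − 4)/4 = 0.375.
Right endpoints: 4.375, 4.75, 5.125, 5.5.
h(4.375) ≈ 2.958, h(4.75) ≈ 3.082, h(5.125) ≈ 3.202, h(5.5) ≈ 3.317.
Sum = Δu · [h(4.375) + h(4.75) + h(5.125) + h(5.5)].
Sum ≈ 4.709.

4.709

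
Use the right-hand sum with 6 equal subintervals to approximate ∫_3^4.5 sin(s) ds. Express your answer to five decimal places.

-0.91497

Δs = (4.5 − 3)/6 = 0.25.
Right endpoints: 3.25, 3.5, 3.75, 4, 4.25, 4.5.
f(3.25) ≈ -0.10820, f(3.5) ≈ -0.35078, f(3.75) ≈ -0.57156, f(4) ≈ -0.75680, f(4.25) ≈ -0.89499, f(4.5) ≈ -0.97753.
Sum = Δs · [f(3.25) + f(3.5) + f(3.75) + ...].
Sum ≈ -0.91497.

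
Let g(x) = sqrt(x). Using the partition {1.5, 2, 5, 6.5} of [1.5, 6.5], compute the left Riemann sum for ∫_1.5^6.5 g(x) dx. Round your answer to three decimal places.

8.209

Subinterval widths: 0.5, 3, 1.5.
Left endpoints: 1.5, 2, 5.
g(1.5) ≈ 1.225, g(2) ≈ 1.414, g(5) ≈ 2.236.
Sum = Σ Δx_i · g(x_i).
Sum ≈ 8.209.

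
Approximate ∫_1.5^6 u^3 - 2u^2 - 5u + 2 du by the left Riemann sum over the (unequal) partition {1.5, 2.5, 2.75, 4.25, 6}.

19.84765625

Subinterval widths: 1, 0.25, 1.5, 1.75.
Left endpoints: 1.5, 2.5, 2.75, 4.25.
f(1.5) = -6.625, f(2.5) = -7.375, f(2.75) = -6.078125, f(4.25) = 21.390625.
Sum = Σ Δu_i · f(u_i).
Sum = 19.84765625.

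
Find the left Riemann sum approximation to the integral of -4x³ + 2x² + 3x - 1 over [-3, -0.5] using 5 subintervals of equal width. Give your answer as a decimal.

115

Δx = (-0.5 − (-3))/5 = 0.5.
Left endpoints: -3, -2.5, -2, -1.5, -1.
f(-3) = 116, f(-2.5) = 66.5, f(-2) = 33, f(-1.5) = 12.5, f(-1) = 2.
Sum = Δx · [f(-3) + f(-2.5) + f(-2) + f(-1.5) + f(-1)].
Sum = 115.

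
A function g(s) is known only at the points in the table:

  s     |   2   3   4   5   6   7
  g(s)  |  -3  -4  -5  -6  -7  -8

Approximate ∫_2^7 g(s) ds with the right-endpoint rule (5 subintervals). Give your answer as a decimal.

-30

Δs = 1.
Sum = 1·[(-4) + (-5) + (-6) + (-7) + (-8)] = -30.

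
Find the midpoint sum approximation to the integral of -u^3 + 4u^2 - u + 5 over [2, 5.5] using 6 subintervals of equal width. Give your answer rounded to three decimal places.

-8.504

Δu = (5.5 − 2)/6 = 7/12.
Midpoints: 55/24, 2.875, 83/24, 97/24, 4.625, 125/24.
f(55/24) = 161465/13824, f(2.875) = 5849/512, f(83/24) = 110869/13824, f(97/24) = 3839/13824, f(4.625) = -6653/512, f(125/24) = -456005/13824.
Sum = Δu · [f(55/24) + f(2.875) + f(83/24) + ...].
Sum ≈ -8.504.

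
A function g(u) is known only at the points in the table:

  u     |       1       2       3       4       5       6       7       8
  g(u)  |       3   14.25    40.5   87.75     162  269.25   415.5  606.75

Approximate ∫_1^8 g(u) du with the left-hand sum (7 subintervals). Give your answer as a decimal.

Δu = 1.
Sum = 1·[3 + 14.25 + 40.5 + 87.75 + 162 + 269.25 + 415.5] = 992.25.

992.25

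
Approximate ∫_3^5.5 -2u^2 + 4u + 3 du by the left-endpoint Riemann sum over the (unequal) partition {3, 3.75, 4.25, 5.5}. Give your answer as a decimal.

Subinterval widths: 0.75, 0.5, 1.25.
Left endpoints: 3, 3.75, 4.25.
f(3) = -3, f(3.75) = -10.125, f(4.25) = -16.125.
Sum = Σ Δu_i · f(u_i).
Sum = -27.46875.

-27.46875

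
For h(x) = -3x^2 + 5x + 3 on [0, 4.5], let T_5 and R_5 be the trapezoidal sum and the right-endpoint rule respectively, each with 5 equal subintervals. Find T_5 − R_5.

T_5 = -28.8225.
R_5 = -46.035.
T_5 − R_5 = 17.2125.

17.2125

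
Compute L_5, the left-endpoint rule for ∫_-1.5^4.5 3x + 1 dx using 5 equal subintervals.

Δx = (4.5 − (-1.5))/5 = 1.2.
Left endpoints: -1.5, -0.3, 0.9, 2.1, 3.3.
f(-1.5) = -3.5, f(-0.3) = 0.1, f(0.9) = 3.7, f(2.1) = 7.3, f(3.3) = 10.9.
Sum = Δx · [f(-1.5) + f(-0.3) + f(0.9) + f(2.1) + f(3.3)].
Sum = 22.2.

22.2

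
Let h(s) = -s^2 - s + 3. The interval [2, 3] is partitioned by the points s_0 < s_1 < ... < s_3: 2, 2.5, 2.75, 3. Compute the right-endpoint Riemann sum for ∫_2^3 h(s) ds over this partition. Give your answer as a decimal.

Subinterval widths: 0.5, 0.25, 0.25.
Right endpoints: 2.5, 2.75, 3.
h(2.5) = -5.75, h(2.75) = -7.3125, h(3) = -9.
Sum = Σ Δs_i · h(s_i).
Sum = -6.953125.

-6.953125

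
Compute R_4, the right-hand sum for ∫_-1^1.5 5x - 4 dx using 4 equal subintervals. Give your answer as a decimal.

-2.96875

Δx = (1.5 − (-1))/4 = 0.625.
Right endpoints: -0.375, 0.25, 0.875, 1.5.
f(-0.375) = -5.875, f(0.25) = -2.75, f(0.875) = 0.375, f(1.5) = 3.5.
Sum = Δx · [f(-0.375) + f(0.25) + f(0.875) + f(1.5)].
Sum = -2.96875.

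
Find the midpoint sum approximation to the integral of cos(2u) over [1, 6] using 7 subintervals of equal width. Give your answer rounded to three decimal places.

-0.788

Δu = (6 − 1)/7 = 5/7.
Midpoints: 19/14, 29/14, 39/14, 3.5, 59/14, 69/14, 79/14.
f(19/14) ≈ -0.910, f(29/14) ≈ -0.539, f(39/14) ≈ 0.757, f(3.5) ≈ 0.754, f(59/14) ≈ -0.543, f(69/14) ≈ -0.908, f(79/14) ≈ 0.286.
Sum = Δu · [f(19/14) + f(29/14) + f(39/14) + ...].
Sum ≈ -0.788.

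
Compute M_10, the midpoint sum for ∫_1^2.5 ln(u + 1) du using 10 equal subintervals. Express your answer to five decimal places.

Δu = (2.5 − 1)/10 = 0.15.
Midpoints: 1.075, 1.225, 1.375, 1.525, 1.675, 1.825, 1.975, 2.125, 2.275, 2.425.
f(1.075) ≈ 0.72996, f(1.225) ≈ 0.79976, f(1.375) ≈ 0.86500, f(1.525) ≈ 0.92624, f(1.675) ≈ 0.98395, f(1.825) ≈ 1.03851, f(1.975) ≈ 1.09024, f(2.125) ≈ 1.13943, f(2.275) ≈ 1.18632, f(2.425) ≈ 1.23110.
Sum = Δu · [f(1.075) + f(1.225) + f(1.375) + ...].
Sum ≈ 1.49858.

1.49858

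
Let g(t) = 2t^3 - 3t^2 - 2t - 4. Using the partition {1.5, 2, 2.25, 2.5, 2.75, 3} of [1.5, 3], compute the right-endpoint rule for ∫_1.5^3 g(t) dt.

5.25

Subinterval widths: 0.5, 0.25, 0.25, 0.25, 0.25.
Right endpoints: 2, 2.25, 2.5, 2.75, 3.
g(2) = -4, g(2.25) = -0.90625, g(2.5) = 3.5, g(2.75) = 9.40625, g(3) = 17.
Sum = Σ Δt_i · g(t_i).
Sum = 5.25.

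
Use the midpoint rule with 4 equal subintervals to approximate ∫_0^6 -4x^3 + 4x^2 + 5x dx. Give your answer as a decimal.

Δx = (6 − 0)/4 = 1.5.
Midpoints: 0.75, 2.25, 3.75, 5.25.
f(0.75) = 4.3125, f(2.25) = -14.0625, f(3.75) = -135.9375, f(5.25) = -442.3125.
Sum = Δx · [f(0.75) + f(2.25) + f(3.75) + f(5.25)].
Sum = -882.

-882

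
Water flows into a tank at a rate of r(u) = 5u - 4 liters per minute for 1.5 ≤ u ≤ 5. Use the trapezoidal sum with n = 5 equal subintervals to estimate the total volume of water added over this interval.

42.875

Δu = (5 − 1.5)/5 = 0.7.
r(1.5) = 3.5, r(2.2) = 7, r(2.9) = 10.5, r(3.6) = 14, r(4.3) = 17.5, r(5) = 21.
T_5 = (Δu/2)·[r(u_0) + 2r(u_1) + ... + 2r(u_{4}) + r(u_5)].
Sum = 42.875.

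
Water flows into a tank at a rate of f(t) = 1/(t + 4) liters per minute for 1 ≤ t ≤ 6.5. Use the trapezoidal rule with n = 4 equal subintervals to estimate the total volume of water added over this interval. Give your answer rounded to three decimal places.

Δt = (6.5 − 1)/4 = 1.375.
f(1) = 0.2, f(2.375) = 8/51, f(3.75) = 4/31, f(5.125) = 8/73, f(6.5) = 2/21.
T_4 = (Δt/2)·[f(t_0) + 2f(t_1) + 2f(t_2) + 2f(t_3) + f(t_4)].
Sum ≈ 0.747.

0.747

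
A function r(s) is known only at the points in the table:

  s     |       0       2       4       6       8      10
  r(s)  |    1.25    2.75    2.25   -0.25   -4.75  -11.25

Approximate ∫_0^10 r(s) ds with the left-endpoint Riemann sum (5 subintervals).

2.5

Δs = 2.
Sum = 2·[1.25 + 2.75 + 2.25 + (-0.25) + (-4.75)] = 2.5.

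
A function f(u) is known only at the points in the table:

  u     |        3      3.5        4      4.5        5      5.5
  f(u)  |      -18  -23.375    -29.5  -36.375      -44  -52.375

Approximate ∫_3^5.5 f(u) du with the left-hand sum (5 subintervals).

-75.625

Δu = 0.5.
Sum = 0.5·[(-18) + (-23.375) + (-29.5) + (-36.375) + (-44)] = -75.625.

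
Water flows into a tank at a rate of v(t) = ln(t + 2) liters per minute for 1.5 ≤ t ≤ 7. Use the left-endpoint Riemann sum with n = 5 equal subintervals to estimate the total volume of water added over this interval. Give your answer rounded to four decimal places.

9.3534

Δt = (7 − 1.5)/5 = 1.1.
Left endpoints: 1.5, 2.6, 3.7, 4.8, 5.9.
v(1.5) ≈ 1.2528, v(2.6) ≈ 1.5261, v(3.7) ≈ 1.7405, v(4.8) ≈ 1.9169, v(5.9) ≈ 2.0669.
Sum = Δt · [v(1.5) + v(2.6) + v(3.7) + v(4.8) + v(5.9)].
Sum ≈ 9.3534.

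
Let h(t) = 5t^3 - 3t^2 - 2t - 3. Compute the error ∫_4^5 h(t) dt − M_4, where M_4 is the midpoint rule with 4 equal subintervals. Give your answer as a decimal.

Exact integral: ∫_4^5 h(t) dt = 388.25.
M_4 = 387.9140625.
Error = 388.25 − 387.9140625 = 0.3359375.

0.3359375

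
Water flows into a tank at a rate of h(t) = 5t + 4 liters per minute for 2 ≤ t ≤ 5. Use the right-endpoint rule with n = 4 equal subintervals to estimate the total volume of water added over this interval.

70.125

Δt = (5 − 2)/4 = 0.75.
Right endpoints: 2.75, 3.5, 4.25, 5.
h(2.75) = 17.75, h(3.5) = 21.5, h(4.25) = 25.25, h(5) = 29.
Sum = Δt · [h(2.75) + h(3.5) + h(4.25) + h(5)].
Sum = 70.125.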